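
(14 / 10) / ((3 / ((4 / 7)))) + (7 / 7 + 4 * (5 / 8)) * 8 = 424 / 15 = 28.27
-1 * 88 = -88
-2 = -2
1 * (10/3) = 10/3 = 3.33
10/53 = 0.19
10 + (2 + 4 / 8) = 25 / 2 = 12.50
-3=-3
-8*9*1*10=-720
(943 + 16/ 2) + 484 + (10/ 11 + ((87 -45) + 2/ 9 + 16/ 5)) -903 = 286274/ 495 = 578.33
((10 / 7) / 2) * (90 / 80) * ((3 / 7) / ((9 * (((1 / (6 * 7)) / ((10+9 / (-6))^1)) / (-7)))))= -765 / 8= -95.62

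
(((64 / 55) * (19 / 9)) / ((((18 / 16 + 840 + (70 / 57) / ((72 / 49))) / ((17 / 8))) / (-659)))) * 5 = -776502336 / 38009477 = -20.43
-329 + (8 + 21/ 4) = -1263/ 4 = -315.75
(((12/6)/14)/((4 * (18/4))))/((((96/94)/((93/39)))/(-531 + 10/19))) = -14685103/1493856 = -9.83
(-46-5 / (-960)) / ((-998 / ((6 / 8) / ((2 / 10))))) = 44155 / 255488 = 0.17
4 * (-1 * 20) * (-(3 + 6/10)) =288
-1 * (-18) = 18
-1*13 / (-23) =13 / 23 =0.57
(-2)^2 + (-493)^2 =243053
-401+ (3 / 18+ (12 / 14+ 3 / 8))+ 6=-66125 / 168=-393.60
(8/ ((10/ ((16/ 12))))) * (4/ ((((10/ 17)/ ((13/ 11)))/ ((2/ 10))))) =7072/ 4125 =1.71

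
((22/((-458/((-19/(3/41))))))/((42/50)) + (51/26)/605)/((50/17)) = 57298415459/11346835500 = 5.05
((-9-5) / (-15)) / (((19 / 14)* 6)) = 98 / 855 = 0.11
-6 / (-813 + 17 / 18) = 108 / 14617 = 0.01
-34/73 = -0.47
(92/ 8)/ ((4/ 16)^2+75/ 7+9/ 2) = 1288/ 1711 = 0.75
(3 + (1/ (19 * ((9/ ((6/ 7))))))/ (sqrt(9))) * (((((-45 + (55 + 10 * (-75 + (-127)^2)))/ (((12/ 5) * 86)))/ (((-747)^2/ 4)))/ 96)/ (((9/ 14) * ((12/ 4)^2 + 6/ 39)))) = 986727625/ 33304593066192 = 0.00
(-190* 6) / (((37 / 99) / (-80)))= 9028800 / 37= 244021.62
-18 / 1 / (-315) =0.06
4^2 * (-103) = -1648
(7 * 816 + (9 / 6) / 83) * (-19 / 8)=-18015705 / 1328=-13566.04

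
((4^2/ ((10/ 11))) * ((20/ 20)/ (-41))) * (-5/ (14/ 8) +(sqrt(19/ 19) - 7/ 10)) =7876/ 7175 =1.10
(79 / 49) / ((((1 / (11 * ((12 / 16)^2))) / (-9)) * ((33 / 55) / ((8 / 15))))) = -7821 / 98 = -79.81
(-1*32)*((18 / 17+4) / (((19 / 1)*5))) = -2752 / 1615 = -1.70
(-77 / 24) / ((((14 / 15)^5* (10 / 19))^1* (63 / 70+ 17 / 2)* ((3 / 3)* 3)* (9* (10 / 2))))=-391875 / 57777664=-0.01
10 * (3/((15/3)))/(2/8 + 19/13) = 312/89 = 3.51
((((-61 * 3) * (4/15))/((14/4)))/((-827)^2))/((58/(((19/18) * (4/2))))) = -4636/6247691415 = -0.00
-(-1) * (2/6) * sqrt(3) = sqrt(3)/3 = 0.58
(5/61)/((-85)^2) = 1/88145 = 0.00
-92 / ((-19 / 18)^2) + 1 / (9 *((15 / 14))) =-4019026 / 48735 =-82.47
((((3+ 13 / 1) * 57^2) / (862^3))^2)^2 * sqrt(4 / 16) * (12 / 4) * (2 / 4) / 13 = 1337149885344012 / 534159054182702092298485113881293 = 0.00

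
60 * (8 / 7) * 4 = 1920 / 7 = 274.29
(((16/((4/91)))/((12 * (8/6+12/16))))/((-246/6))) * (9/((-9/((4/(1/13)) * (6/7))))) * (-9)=-146016/1025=-142.45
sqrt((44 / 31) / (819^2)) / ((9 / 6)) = 4 * sqrt(341) / 76167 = 0.00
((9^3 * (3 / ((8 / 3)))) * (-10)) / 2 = -32805 / 8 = -4100.62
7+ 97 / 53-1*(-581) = 31261 / 53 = 589.83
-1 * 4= -4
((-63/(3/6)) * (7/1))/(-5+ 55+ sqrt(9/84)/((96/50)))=-37933056/2150375+ 28224 * sqrt(21)/2150375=-17.58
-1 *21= -21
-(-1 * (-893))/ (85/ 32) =-28576/ 85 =-336.19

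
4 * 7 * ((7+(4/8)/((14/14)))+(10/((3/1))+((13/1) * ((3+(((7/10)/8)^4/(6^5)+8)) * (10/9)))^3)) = 661387413553037074415852799880598946584179/5888655348399321787662336000000000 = 112315524.41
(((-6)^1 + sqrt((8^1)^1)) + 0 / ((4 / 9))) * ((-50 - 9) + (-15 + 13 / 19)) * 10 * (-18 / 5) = -300888 / 19 + 100296 * sqrt(2) / 19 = -8370.95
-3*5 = -15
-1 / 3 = -0.33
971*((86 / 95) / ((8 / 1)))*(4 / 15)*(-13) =-542789 / 1425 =-380.90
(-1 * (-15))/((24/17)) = 10.62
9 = 9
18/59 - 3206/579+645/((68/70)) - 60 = 695419247/1161474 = 598.74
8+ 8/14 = 60/7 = 8.57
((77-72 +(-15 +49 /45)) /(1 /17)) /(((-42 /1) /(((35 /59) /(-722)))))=-0.00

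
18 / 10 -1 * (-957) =4794 / 5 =958.80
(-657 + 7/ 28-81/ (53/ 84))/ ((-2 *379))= 166447/ 160696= 1.04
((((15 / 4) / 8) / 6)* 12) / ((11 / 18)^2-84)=-243 / 21676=-0.01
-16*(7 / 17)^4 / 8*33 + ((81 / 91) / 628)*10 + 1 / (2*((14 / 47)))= -976443991 / 4773058108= -0.20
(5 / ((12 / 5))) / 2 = 25 / 24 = 1.04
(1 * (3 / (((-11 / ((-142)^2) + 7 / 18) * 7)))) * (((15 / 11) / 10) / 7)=816642 / 37986025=0.02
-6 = -6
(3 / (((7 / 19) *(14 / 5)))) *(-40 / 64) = -1.82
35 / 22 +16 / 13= 807 / 286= 2.82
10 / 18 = 5 / 9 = 0.56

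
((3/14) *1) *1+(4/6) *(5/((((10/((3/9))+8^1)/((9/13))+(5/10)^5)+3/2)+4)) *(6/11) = 654873/2679754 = 0.24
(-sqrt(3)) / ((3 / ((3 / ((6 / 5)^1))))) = -5 * sqrt(3) / 6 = -1.44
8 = 8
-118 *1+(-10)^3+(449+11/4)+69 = -2389/4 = -597.25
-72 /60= -6 /5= -1.20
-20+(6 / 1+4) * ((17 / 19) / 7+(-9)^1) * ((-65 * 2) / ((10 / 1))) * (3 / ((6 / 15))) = 8630.38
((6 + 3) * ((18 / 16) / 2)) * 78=3159 / 8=394.88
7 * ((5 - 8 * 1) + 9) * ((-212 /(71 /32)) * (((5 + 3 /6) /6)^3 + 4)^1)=-12232612 /639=-19143.37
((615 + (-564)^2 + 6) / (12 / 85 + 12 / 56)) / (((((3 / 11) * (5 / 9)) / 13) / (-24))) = -86777715024 / 47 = -1846334362.21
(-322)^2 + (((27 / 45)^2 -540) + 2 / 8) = 10314461 / 100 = 103144.61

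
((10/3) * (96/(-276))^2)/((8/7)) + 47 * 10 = 746450/1587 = 470.35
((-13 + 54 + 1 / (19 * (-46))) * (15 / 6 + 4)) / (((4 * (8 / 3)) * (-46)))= -1397487 / 2573056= -0.54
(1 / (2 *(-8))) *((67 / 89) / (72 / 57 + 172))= -1273 / 4687808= -0.00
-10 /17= -0.59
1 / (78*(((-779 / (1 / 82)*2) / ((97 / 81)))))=-97 / 807162408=-0.00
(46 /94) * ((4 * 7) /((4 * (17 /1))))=161 /799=0.20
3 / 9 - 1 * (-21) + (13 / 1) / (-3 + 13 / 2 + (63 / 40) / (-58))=606128 / 24171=25.08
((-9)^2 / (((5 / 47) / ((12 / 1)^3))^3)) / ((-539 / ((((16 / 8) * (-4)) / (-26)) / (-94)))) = 1846468677206016 / 875875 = 2108141775.03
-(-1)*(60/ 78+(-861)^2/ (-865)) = -9628523/ 11245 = -856.25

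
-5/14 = -0.36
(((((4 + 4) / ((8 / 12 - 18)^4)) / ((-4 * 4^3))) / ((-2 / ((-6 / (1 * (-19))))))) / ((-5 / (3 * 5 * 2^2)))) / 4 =-729 / 4445462528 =-0.00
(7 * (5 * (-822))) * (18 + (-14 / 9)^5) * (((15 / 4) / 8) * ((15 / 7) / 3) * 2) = -4495809125 / 26244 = -171308.08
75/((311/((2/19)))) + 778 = 4597352/5909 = 778.03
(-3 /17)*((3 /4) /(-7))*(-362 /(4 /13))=-21177 /952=-22.24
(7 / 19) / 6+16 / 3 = 205 / 38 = 5.39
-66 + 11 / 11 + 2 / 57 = -3703 / 57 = -64.96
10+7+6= 23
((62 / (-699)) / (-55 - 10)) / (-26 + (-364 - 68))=-0.00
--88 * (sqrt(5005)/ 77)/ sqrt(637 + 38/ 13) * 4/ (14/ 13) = 2704 * sqrt(3202815)/ 407631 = 11.87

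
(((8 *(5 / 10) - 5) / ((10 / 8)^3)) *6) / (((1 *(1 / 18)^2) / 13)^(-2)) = -8 / 46200375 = -0.00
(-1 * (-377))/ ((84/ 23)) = 103.23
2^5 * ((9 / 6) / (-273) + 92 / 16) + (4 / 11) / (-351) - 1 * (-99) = 7643861 / 27027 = 282.82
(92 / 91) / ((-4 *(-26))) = 23 / 2366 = 0.01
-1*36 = -36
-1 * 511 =-511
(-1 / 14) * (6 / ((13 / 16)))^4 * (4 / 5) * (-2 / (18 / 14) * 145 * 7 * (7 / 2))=26820476928 / 28561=939059.45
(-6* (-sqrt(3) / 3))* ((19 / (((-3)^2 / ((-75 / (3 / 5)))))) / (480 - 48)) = -2375* sqrt(3) / 1944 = -2.12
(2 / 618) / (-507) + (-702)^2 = 77204153051 / 156663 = 492804.00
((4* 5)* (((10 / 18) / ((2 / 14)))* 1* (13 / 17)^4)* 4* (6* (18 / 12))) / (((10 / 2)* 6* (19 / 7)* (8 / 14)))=97964230 / 4760697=20.58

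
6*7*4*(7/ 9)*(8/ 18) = 1568/ 27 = 58.07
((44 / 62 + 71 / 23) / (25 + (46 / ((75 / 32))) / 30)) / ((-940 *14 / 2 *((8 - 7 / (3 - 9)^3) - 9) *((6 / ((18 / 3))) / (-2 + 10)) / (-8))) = -0.00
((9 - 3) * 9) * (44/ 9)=264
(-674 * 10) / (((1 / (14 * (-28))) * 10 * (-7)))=-37744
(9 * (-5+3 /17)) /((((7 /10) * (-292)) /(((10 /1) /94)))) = 0.02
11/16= 0.69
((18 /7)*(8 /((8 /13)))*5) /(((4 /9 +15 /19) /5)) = 1000350 /1477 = 677.29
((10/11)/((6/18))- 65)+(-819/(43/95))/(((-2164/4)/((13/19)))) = -15349570/255893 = -59.98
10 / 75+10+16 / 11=1912 / 165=11.59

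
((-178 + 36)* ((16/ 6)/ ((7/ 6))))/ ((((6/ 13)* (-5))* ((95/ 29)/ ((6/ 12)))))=214136/ 9975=21.47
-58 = -58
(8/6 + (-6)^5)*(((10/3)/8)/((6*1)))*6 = -29155/9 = -3239.44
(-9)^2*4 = 324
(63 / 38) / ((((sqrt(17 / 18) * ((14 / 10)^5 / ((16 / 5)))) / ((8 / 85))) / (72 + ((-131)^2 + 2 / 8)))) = 3722382000 * sqrt(34) / 13183891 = 1646.33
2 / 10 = 1 / 5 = 0.20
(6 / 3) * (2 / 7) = 0.57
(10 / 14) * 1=5 / 7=0.71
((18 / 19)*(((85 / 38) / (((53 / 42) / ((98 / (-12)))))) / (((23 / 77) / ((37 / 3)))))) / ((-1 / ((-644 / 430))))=-697725798 / 822719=-848.07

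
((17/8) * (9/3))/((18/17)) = 289/48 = 6.02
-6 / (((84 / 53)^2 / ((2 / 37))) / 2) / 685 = -2809 / 7451430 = -0.00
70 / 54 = 35 / 27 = 1.30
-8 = -8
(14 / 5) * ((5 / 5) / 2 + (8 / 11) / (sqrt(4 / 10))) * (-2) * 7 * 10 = -1568 * sqrt(10) / 11 - 196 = -646.77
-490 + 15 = -475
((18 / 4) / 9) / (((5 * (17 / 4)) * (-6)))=-1 / 255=-0.00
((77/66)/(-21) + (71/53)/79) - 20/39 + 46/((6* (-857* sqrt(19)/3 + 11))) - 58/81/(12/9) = -22321529648153/20506494640554 - 19711* sqrt(19)/13953442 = -1.09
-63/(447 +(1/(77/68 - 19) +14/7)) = -76545/545467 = -0.14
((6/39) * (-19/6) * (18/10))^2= 0.77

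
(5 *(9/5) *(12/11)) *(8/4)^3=78.55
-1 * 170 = -170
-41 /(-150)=41 /150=0.27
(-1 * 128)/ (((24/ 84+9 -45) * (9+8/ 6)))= 1344/ 3875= 0.35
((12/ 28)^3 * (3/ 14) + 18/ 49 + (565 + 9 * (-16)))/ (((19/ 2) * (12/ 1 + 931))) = 2023487/ 43018717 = 0.05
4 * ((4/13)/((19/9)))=0.58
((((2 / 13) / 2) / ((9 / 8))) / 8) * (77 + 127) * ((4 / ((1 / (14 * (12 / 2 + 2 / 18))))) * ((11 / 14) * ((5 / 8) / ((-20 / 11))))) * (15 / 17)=-33275 / 234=-142.20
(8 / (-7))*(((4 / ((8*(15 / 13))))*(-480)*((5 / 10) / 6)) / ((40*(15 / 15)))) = 52 / 105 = 0.50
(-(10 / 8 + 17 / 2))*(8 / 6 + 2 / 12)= -117 / 8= -14.62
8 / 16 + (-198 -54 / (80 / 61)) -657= -35827 / 40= -895.68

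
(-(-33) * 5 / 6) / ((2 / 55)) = 3025 / 4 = 756.25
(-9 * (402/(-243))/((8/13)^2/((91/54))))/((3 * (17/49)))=50489257/793152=63.66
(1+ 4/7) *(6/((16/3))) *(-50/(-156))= 825/1456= 0.57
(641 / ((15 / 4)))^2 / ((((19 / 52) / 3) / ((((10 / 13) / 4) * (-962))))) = -12648560704 / 285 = -44380914.75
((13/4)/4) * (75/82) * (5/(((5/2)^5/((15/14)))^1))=117/2870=0.04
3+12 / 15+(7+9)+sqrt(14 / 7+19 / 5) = sqrt(145) / 5+99 / 5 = 22.21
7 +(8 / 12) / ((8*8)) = 673 / 96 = 7.01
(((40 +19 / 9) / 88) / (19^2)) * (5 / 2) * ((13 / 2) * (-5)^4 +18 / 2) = 15430985 / 1143648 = 13.49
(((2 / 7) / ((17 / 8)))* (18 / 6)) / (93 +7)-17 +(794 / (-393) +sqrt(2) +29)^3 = 112526575* sqrt(2) / 51483 +3572444360477984 / 180577909575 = 22874.45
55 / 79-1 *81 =-6344 / 79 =-80.30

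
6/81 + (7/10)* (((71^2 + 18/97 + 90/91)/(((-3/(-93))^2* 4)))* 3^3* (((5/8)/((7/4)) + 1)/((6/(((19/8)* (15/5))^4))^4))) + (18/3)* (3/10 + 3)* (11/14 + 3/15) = 454065178816864819735584316272370296139901/429335358236633176473600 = 1057600242108644392.17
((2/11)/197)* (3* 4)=24/2167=0.01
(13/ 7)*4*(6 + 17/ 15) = 52.99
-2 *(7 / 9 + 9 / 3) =-68 / 9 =-7.56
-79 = -79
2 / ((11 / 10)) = 20 / 11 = 1.82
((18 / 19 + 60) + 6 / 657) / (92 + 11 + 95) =126820 / 411939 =0.31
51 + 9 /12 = 51.75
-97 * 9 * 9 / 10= -7857 / 10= -785.70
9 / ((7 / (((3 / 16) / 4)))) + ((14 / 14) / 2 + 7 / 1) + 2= 4283 / 448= 9.56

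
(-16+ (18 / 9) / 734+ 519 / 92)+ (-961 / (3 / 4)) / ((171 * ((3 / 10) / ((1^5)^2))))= -1836013361 / 51962796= -35.33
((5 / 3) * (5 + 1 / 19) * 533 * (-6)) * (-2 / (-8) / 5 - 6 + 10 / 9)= 7427888 / 57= 130313.82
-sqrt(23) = -4.80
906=906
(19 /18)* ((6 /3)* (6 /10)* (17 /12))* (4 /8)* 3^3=969 /40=24.22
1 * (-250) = -250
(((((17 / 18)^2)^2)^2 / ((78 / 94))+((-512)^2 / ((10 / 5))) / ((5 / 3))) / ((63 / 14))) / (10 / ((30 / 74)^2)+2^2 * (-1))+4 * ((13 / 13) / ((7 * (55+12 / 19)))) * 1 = 1250453592052863264397 / 4067131549183282944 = 307.45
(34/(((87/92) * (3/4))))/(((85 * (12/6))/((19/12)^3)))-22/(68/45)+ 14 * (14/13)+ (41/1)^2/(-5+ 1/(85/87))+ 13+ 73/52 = -41169840446/101230155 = -406.70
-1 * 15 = -15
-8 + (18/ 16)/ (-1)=-73/ 8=-9.12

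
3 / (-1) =-3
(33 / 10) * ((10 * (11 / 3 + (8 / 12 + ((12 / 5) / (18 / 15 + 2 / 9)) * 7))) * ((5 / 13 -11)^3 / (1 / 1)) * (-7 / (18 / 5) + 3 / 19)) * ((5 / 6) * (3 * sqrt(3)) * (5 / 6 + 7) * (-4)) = -1145627990375 * sqrt(3) / 12844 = -154491271.09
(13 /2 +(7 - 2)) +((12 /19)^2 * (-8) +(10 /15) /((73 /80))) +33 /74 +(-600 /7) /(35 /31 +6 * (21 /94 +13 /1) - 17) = 68461490318 /8415751491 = 8.13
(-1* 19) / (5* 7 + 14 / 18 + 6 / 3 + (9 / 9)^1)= -171 / 349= -0.49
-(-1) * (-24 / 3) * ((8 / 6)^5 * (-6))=16384 / 81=202.27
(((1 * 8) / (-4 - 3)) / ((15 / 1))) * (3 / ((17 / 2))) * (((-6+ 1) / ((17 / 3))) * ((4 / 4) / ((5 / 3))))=144 / 10115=0.01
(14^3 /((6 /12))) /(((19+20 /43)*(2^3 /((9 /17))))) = 29498 /1581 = 18.66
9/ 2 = 4.50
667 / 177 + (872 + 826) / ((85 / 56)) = 16887271 / 15045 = 1122.45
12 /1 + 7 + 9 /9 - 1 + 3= 22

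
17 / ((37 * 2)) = 0.23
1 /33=0.03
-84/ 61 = -1.38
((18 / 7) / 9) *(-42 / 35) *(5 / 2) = -6 / 7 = -0.86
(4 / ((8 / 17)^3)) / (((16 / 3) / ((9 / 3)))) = 44217 / 2048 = 21.59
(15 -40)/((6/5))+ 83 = 373/6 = 62.17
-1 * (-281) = 281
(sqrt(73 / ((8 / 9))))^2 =657 / 8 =82.12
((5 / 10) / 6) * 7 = 7 / 12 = 0.58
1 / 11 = 0.09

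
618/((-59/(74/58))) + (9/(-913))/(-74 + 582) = -10605357663/793568644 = -13.36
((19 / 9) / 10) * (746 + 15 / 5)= 14231 / 90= 158.12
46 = 46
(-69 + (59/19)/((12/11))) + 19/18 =-44527/684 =-65.10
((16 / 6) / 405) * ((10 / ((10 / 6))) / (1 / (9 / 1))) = 16 / 45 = 0.36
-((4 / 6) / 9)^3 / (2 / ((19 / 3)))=-76 / 59049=-0.00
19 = 19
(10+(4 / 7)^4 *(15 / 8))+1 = 11.20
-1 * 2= -2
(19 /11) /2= 19 /22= 0.86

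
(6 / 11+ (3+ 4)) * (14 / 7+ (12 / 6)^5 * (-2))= -5146 / 11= -467.82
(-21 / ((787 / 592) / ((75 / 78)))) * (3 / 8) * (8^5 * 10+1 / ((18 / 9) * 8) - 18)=-305512107075 / 163696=-1866338.26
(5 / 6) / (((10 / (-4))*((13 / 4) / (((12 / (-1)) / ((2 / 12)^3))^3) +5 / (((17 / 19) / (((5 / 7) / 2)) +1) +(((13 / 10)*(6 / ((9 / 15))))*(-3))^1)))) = 6524542255104 / 2757257629253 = 2.37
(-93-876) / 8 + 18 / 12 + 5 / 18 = -8593 / 72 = -119.35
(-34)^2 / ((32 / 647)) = 186983 / 8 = 23372.88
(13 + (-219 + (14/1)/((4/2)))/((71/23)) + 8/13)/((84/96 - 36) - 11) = 406568/340587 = 1.19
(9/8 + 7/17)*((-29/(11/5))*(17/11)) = -2755/88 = -31.31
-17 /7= -2.43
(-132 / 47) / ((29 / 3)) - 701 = -955859 / 1363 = -701.29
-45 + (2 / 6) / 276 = -37259 / 828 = -45.00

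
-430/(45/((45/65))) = -86/13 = -6.62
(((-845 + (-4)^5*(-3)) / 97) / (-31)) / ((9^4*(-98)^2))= -2227 / 189476614908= -0.00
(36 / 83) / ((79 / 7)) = 252 / 6557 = 0.04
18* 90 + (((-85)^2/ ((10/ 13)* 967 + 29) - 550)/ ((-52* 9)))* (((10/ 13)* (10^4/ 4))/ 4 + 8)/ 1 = 436400285/ 199758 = 2184.64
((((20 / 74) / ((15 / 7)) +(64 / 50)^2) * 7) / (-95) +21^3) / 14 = 8719274461 / 13181250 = 661.49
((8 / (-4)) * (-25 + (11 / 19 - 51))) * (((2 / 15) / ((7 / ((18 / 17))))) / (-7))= -34392 / 79135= -0.43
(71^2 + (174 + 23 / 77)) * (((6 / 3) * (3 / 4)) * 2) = 1204734 / 77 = 15645.90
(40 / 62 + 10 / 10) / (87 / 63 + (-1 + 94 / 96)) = 1.21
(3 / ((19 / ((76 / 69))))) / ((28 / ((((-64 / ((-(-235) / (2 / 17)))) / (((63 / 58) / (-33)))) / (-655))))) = -81664 / 8847147225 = -0.00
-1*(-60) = 60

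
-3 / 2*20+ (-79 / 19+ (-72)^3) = -7092361 / 19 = -373282.16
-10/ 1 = -10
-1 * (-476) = 476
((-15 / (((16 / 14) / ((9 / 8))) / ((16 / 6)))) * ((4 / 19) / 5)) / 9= -7 / 38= -0.18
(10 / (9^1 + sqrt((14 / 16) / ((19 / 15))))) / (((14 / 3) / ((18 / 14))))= 61560 / 199381 - 90 * sqrt(3990) / 199381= 0.28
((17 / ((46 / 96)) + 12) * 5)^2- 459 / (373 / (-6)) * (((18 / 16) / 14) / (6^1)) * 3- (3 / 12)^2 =622707288139 / 11049752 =56354.87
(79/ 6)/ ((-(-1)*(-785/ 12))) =-158/ 785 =-0.20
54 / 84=9 / 14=0.64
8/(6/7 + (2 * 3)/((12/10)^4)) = 12096/5671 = 2.13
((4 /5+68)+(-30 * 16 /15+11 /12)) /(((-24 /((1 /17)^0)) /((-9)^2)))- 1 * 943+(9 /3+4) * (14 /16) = -170267 /160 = -1064.17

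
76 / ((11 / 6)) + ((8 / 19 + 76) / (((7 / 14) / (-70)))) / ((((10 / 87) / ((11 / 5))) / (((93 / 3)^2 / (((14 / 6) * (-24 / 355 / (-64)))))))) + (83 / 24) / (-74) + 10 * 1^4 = -29635749794105827 / 371184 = -79841129450.91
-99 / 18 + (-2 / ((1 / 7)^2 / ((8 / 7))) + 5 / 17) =-3985 / 34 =-117.21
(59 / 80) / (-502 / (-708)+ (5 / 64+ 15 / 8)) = 41772 / 150785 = 0.28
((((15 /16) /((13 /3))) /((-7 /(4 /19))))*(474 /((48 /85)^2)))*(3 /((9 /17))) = -48515875 /885248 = -54.80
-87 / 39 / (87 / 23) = -23 / 39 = -0.59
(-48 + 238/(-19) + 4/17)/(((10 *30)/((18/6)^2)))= -29211/16150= -1.81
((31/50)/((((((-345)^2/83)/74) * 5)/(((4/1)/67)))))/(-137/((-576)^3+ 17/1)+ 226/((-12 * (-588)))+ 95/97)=2767111852072144864/7326156060181342290625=0.00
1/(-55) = -0.02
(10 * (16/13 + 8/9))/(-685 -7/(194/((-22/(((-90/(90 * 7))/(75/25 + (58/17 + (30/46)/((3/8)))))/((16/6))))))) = -94058960/3575610831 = -0.03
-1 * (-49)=49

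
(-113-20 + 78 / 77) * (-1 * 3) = 395.96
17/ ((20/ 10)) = 17/ 2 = 8.50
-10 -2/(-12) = -59/6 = -9.83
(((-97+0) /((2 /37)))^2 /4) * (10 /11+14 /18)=2151113807 /1584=1358026.39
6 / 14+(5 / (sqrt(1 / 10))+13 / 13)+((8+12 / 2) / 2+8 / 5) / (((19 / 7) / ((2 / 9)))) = 12764 / 5985+5 * sqrt(10) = 17.94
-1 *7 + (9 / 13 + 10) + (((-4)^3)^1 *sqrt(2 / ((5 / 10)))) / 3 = -1520 / 39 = -38.97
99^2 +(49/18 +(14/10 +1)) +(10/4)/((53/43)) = 23392439/2385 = 9808.15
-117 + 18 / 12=-231 / 2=-115.50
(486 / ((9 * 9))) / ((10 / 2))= 6 / 5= 1.20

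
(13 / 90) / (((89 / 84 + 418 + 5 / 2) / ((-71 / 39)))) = -994 / 1593495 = -0.00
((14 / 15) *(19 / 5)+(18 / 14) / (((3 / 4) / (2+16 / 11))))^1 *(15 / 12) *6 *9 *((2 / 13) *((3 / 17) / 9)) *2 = 328092 / 85085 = 3.86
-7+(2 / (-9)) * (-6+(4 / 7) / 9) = -3221 / 567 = -5.68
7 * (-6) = -42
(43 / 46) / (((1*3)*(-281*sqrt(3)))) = -43*sqrt(3) / 116334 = -0.00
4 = 4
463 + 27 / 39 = 6028 / 13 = 463.69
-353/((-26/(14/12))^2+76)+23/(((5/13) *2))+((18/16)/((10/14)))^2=71304267/2244800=31.76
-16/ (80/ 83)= -83/ 5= -16.60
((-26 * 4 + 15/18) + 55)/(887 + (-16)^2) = -289/6858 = -0.04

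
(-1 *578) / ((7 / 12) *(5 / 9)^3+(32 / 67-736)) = 338775048 / 431042815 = 0.79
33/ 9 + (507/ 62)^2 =813431/ 11532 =70.54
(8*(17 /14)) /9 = 68 /63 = 1.08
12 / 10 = 6 / 5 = 1.20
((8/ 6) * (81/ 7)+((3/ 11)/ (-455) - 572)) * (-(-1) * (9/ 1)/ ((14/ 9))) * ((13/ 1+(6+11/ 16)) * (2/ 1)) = -290104821/ 2288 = -126794.07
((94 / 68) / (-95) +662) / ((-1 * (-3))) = 2138213 / 9690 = 220.66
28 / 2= 14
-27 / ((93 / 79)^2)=-18723 / 961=-19.48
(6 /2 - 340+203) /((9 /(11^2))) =-16214 /9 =-1801.56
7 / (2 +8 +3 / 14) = 98 / 143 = 0.69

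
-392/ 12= -98/ 3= -32.67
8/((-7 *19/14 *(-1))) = 16/19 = 0.84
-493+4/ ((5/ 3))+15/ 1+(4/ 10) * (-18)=-2414/ 5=-482.80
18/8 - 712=-2839/4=-709.75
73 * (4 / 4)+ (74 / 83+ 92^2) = 708645 / 83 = 8537.89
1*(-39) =-39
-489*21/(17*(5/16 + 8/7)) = -7056/17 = -415.06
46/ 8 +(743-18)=2923/ 4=730.75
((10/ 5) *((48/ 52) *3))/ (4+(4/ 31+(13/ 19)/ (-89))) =419368/ 312065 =1.34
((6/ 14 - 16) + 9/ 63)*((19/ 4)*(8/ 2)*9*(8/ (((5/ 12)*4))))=-443232/ 35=-12663.77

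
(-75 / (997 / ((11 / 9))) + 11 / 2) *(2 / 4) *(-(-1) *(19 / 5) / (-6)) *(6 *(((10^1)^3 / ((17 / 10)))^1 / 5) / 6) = -1807850 / 8973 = -201.48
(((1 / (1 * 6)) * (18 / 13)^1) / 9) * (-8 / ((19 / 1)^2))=-8 / 14079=-0.00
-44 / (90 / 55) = -26.89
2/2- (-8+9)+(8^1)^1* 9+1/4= 289/4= 72.25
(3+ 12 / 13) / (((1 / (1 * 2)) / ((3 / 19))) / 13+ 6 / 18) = 34 / 5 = 6.80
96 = 96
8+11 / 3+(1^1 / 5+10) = 328 / 15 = 21.87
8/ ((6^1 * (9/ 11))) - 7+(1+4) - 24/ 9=-82/ 27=-3.04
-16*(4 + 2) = -96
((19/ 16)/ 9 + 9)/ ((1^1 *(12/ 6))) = 1315/ 288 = 4.57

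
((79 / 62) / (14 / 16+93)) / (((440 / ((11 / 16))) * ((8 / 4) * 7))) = 79 / 52149440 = 0.00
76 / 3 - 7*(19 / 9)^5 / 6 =-8357245 / 354294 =-23.59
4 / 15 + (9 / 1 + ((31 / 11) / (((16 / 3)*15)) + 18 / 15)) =5545 / 528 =10.50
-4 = -4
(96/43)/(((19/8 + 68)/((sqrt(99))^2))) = 76032/24209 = 3.14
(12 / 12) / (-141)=-1 / 141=-0.01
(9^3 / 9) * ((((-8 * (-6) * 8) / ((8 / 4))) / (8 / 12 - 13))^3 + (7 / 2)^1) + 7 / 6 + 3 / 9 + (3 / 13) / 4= -804174905493 / 2633956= -305310.68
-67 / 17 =-3.94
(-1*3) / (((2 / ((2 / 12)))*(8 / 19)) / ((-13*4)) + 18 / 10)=-1235 / 701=-1.76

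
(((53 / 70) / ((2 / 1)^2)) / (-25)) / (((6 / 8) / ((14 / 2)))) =-0.07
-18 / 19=-0.95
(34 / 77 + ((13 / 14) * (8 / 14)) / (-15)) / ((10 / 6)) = 3284 / 13475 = 0.24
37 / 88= 0.42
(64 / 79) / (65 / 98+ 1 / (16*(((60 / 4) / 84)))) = 62720 / 78447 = 0.80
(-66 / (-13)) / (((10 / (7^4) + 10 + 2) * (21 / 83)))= 313159 / 187343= 1.67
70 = 70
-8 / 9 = -0.89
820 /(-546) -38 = -10784 /273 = -39.50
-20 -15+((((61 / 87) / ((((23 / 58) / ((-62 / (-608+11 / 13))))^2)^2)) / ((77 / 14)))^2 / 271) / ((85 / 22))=-94156643012877160004146360414059891616464075521587 / 2690189800390985792684995080021070724293265023665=-35.00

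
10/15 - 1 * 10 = -28/3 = -9.33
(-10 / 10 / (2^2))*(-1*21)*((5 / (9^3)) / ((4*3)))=35 / 11664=0.00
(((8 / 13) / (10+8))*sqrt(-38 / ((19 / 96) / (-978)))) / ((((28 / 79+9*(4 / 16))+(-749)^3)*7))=-10112*sqrt(326) / 36248929042053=-0.00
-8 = -8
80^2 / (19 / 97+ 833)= 31040 / 4041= 7.68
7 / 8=0.88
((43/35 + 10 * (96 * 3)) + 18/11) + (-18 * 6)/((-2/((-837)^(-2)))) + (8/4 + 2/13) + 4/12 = 374705497748/129864735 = 2885.35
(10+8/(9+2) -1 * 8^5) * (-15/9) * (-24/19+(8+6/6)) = 88280850/209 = 422396.41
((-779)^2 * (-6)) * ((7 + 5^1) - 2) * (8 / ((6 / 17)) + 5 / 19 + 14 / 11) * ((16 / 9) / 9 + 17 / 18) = -896647501250 / 891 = -1006338385.24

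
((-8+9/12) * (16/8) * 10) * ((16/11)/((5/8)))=-3712/11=-337.45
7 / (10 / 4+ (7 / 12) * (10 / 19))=399 / 160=2.49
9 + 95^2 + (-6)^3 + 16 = 8834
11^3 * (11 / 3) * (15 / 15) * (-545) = -7979345 / 3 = -2659781.67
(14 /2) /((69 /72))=7.30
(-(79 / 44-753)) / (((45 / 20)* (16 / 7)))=231371 / 1584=146.07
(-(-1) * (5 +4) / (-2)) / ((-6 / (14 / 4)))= 21 / 8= 2.62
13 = 13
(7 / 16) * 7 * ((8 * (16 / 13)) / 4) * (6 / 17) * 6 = 3528 / 221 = 15.96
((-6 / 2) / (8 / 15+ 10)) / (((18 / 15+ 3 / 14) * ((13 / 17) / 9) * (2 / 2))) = -26775 / 11297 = -2.37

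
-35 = -35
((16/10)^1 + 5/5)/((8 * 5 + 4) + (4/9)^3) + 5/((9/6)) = 1635431/482100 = 3.39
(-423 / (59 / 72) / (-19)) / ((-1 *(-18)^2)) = -0.08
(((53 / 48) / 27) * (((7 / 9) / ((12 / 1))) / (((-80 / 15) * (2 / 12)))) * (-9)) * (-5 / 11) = -1855 / 152064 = -0.01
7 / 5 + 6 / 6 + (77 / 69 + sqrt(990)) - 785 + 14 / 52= -7007497 / 8970 + 3*sqrt(110)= -749.75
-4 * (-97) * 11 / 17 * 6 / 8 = 188.29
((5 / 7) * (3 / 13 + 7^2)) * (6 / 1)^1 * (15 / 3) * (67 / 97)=728.67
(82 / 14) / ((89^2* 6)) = 41 / 332682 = 0.00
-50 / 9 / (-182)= 25 / 819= 0.03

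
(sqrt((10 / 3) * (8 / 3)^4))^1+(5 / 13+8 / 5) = 14.97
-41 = -41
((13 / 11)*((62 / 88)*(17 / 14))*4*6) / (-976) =-20553 / 826672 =-0.02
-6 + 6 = 0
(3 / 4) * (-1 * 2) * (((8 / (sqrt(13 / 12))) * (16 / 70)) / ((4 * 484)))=-12 * sqrt(39) / 55055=-0.00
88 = 88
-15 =-15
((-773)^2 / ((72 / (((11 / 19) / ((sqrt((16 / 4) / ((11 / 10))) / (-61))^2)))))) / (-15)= -269032054489 / 820800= -327768.10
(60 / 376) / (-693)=-0.00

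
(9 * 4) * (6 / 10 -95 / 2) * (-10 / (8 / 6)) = 12663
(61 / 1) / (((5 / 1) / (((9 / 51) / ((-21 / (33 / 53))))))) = -2013 / 31535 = -0.06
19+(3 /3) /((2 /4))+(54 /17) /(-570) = 33906 /1615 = 20.99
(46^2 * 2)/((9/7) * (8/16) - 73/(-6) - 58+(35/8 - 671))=-710976/119585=-5.95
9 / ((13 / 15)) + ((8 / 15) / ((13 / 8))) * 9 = 867 / 65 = 13.34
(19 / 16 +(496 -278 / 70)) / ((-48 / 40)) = -92067 / 224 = -411.01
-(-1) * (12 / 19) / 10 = 6 / 95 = 0.06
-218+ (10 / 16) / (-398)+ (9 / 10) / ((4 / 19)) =-3402527 / 15920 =-213.73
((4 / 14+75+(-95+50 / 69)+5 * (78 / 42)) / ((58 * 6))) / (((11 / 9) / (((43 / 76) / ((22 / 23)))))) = -201541 / 14934304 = -0.01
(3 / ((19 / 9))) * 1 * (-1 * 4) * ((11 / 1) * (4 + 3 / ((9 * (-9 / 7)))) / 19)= -4444 / 361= -12.31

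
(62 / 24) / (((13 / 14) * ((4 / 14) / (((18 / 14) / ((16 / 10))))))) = 3255 / 416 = 7.82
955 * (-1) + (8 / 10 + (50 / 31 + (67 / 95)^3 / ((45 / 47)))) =-1138892273434 / 1196038125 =-952.22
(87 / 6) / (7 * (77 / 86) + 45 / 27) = 3741 / 2047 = 1.83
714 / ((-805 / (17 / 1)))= -1734 / 115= -15.08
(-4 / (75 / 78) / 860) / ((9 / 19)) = -494 / 48375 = -0.01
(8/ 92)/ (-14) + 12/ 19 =1913/ 3059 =0.63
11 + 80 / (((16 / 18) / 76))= 6851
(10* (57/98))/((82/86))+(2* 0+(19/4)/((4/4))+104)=114.85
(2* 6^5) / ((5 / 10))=31104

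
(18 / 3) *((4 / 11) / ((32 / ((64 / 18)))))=8 / 33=0.24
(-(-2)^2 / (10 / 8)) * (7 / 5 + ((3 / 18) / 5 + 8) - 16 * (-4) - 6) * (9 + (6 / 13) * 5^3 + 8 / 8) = -2848384 / 195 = -14607.10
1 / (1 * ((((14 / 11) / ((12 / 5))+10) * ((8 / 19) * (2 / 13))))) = 8151 / 5560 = 1.47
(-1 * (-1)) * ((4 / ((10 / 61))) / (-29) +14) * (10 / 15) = 1272 / 145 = 8.77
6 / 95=0.06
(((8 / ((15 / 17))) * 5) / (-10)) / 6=-34 / 45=-0.76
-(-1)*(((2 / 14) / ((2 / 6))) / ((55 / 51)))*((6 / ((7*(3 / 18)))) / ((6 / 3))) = 2754 / 2695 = 1.02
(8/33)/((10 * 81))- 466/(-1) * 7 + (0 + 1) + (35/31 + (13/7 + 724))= 11571778723/2900205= 3989.99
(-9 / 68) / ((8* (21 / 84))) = -9 / 136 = -0.07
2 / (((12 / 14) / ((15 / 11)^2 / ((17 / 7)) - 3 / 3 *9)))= -39522 / 2057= -19.21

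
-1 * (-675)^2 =-455625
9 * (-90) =-810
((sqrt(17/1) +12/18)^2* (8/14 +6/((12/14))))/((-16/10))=-41605/504 - 265* sqrt(17)/42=-108.56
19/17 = 1.12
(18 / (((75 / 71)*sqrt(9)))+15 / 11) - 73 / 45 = 5.42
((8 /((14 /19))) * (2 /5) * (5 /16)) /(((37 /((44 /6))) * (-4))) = -209 /3108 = -0.07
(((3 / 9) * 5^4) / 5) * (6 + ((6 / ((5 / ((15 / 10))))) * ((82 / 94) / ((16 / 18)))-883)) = -41135975 / 1128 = -36468.06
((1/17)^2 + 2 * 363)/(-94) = -209815/27166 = -7.72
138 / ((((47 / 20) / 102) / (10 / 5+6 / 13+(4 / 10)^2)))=47971008 / 3055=15702.46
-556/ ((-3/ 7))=3892/ 3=1297.33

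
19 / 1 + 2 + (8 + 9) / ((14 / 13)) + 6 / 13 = 6779 / 182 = 37.25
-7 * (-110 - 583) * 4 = 19404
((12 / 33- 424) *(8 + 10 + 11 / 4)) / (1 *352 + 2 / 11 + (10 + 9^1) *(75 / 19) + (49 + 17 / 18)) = -1740510 / 94471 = -18.42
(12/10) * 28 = 168/5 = 33.60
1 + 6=7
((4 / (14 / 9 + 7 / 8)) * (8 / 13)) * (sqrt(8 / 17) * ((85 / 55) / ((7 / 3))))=13824 * sqrt(34) / 175175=0.46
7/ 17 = 0.41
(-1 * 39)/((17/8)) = -312/17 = -18.35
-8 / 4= -2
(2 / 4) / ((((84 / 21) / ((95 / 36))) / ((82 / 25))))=1.08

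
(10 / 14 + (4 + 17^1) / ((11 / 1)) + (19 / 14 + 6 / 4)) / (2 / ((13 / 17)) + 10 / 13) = 2743 / 1694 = 1.62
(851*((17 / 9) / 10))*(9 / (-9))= -14467 / 90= -160.74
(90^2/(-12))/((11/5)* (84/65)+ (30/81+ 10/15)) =-5923125/34048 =-173.96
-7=-7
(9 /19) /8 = 9 /152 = 0.06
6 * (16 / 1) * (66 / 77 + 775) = 521376 / 7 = 74482.29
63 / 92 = 0.68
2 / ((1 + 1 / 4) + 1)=8 / 9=0.89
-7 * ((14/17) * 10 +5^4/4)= -78295/68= -1151.40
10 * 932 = 9320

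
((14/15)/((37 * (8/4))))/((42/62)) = 31/1665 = 0.02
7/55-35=-1918/55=-34.87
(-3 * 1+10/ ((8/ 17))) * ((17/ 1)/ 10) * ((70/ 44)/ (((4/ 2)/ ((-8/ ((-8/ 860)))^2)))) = 401556575/ 22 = 18252571.59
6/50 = 3/25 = 0.12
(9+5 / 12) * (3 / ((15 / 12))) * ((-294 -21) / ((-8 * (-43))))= -7119 / 344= -20.69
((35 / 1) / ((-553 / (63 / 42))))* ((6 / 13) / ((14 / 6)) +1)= -1635 / 14378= -0.11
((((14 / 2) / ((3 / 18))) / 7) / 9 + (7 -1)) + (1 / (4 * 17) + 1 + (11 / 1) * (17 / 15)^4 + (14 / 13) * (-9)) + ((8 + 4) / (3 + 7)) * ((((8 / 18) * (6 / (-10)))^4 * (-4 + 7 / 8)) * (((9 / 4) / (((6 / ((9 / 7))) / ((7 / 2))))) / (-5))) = 144490049 / 8950500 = 16.14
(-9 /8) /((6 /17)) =-51 /16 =-3.19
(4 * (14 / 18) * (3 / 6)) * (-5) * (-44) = 3080 / 9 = 342.22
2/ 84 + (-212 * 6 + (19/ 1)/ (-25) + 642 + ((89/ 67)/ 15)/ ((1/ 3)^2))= -44316221/ 70350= -629.94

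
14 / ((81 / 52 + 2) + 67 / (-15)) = -10920 / 709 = -15.40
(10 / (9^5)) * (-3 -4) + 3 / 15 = 58699 / 295245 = 0.20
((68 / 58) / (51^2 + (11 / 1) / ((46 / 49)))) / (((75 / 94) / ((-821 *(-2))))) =241400272 / 261402375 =0.92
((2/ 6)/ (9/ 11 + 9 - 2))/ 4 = 11/ 1032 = 0.01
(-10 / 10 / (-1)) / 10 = 1 / 10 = 0.10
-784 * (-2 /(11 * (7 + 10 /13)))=20384 /1111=18.35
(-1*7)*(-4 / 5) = 28 / 5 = 5.60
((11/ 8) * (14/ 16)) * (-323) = -388.61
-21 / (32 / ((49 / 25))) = -1.29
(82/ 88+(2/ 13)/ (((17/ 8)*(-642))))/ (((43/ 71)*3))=206484259/ 402661116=0.51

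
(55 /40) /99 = 1 /72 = 0.01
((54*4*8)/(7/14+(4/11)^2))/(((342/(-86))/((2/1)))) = -1331968/969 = -1374.58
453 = 453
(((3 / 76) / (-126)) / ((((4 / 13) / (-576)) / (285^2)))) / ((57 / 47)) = 274950 / 7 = 39278.57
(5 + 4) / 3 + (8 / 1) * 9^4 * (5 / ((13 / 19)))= 4986399 / 13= 383569.15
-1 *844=-844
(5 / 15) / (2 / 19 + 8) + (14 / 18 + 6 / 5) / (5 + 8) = 17411 / 90090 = 0.19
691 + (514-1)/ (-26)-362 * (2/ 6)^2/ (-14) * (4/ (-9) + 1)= 9919381/ 14742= 672.87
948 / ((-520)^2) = 237 / 67600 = 0.00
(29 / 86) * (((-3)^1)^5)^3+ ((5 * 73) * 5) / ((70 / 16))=-2912577001 / 602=-4838167.78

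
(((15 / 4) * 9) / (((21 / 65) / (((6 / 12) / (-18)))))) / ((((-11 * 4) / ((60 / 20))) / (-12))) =-2925 / 1232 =-2.37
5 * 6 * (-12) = -360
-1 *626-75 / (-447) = -93249 / 149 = -625.83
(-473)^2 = 223729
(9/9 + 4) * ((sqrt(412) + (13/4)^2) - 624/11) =-40625/176 + 10 * sqrt(103) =-129.33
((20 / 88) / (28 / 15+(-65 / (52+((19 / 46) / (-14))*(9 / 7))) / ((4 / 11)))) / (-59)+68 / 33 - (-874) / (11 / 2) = 63004114883 / 391397622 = 160.97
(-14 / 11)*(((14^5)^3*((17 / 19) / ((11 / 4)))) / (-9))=148100826971037237248 / 20691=7157741383743523.14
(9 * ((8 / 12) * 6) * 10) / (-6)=-60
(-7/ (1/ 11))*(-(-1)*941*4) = -289828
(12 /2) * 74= 444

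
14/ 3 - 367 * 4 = -4390/ 3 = -1463.33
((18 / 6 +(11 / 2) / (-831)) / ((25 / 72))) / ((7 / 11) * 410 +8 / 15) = 197010 / 5974613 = 0.03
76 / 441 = 0.17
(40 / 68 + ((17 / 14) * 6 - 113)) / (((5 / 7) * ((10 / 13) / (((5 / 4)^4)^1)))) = -2032875 / 4352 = -467.11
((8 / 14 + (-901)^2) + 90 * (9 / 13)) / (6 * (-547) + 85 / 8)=-591036904 / 2381561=-248.17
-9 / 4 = -2.25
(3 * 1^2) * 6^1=18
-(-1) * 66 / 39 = 22 / 13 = 1.69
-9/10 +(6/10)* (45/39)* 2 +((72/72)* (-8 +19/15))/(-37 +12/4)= 2263/3315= 0.68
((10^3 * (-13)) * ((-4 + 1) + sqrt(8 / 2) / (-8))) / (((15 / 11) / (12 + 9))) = 650650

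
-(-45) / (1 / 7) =315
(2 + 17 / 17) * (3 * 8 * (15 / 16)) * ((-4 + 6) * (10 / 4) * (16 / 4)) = 1350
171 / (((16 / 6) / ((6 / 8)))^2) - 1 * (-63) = 78363 / 1024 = 76.53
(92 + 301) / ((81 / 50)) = 6550 / 27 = 242.59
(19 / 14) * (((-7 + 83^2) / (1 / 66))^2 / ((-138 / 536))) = -175087181747808 / 161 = -1087498023278.31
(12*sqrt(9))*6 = 216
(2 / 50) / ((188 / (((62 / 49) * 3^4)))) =2511 / 115150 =0.02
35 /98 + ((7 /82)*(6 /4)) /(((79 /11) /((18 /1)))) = 15374 /22673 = 0.68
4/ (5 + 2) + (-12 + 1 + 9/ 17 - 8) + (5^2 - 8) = -107/ 119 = -0.90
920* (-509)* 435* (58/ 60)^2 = -571044046/ 3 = -190348015.33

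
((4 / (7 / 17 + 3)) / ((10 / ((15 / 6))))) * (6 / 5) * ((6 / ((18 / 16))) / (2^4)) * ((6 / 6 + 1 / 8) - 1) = 17 / 1160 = 0.01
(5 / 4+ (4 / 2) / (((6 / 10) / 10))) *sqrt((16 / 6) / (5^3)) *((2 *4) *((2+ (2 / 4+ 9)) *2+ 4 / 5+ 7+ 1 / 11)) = 564068 *sqrt(30) / 2475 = 1248.29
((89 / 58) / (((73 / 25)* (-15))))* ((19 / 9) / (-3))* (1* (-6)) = -8455 / 57159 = -0.15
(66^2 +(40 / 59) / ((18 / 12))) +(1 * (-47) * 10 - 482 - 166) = 3238.45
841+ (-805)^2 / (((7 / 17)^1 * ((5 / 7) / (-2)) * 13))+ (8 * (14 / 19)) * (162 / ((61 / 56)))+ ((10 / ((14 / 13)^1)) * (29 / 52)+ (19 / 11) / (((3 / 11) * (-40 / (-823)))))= -4266606178637 / 12656280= -337113.76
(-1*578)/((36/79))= -22831/18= -1268.39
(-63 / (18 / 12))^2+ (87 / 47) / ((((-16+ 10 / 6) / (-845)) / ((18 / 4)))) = 9114993 / 4042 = 2255.07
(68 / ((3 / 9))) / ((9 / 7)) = 476 / 3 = 158.67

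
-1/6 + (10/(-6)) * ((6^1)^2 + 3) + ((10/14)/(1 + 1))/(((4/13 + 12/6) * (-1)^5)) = -1829/28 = -65.32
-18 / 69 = -6 / 23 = -0.26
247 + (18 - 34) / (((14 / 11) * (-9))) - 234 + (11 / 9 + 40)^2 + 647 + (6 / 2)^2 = 1343602 / 567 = 2369.67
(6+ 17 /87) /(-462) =-7 /522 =-0.01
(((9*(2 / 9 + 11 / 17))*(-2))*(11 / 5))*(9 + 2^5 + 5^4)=-1948716 / 85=-22926.07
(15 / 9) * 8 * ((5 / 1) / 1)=66.67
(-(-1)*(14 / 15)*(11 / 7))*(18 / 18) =22 / 15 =1.47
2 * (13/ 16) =13/ 8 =1.62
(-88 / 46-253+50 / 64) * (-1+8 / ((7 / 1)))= -187041 / 5152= -36.30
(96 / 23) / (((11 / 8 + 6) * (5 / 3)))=2304 / 6785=0.34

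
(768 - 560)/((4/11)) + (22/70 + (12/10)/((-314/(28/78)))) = 40883173/71435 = 572.31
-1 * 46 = -46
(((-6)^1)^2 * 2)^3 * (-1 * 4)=-1492992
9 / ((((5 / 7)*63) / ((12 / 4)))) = 3 / 5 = 0.60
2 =2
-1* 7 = -7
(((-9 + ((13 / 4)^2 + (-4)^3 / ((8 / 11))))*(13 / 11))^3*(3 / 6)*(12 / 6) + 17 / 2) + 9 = -5811516398659 / 5451776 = -1065985.91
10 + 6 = 16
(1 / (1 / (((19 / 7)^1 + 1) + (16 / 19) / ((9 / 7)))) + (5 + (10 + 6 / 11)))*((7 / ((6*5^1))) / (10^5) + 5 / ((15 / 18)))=4719907835519 / 39501000000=119.49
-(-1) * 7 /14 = 0.50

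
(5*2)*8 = 80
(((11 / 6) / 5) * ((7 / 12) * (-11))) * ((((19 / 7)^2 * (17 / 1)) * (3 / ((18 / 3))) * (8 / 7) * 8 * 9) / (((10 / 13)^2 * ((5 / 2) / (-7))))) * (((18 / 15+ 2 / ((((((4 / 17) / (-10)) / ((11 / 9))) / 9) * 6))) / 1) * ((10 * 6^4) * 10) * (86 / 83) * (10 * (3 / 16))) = -32443375106924496 / 14525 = -2233623071044.72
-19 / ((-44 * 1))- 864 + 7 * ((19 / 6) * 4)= -774.90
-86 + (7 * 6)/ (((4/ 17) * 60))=-83.02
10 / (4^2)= 5 / 8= 0.62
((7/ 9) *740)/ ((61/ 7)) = 36260/ 549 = 66.05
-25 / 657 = -0.04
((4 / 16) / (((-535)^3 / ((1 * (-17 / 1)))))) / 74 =17 / 45326591000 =0.00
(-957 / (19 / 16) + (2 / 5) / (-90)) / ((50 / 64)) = -110247008 / 106875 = -1031.55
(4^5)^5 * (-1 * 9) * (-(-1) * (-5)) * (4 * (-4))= -810647932926689280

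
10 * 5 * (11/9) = 550/9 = 61.11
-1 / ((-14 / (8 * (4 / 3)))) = 16 / 21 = 0.76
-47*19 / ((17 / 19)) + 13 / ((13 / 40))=-16287 / 17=-958.06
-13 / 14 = -0.93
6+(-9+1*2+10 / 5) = 1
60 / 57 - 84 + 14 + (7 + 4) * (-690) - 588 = -156692 / 19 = -8246.95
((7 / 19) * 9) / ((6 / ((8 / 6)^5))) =3584 / 1539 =2.33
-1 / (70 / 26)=-13 / 35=-0.37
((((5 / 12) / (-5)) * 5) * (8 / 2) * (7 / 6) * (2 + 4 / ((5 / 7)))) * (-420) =18620 / 3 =6206.67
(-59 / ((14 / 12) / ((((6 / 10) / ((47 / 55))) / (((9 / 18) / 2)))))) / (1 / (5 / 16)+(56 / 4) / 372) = -43457040 / 990619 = -43.87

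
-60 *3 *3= -540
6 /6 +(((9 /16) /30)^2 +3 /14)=217663 /179200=1.21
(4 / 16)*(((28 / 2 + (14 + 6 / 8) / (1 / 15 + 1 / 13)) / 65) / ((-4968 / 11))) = -143803 / 144668160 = -0.00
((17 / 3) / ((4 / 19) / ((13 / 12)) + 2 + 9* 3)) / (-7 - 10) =-247 / 21633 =-0.01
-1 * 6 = -6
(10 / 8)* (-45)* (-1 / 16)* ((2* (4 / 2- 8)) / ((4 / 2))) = -675 / 32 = -21.09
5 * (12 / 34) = 30 / 17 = 1.76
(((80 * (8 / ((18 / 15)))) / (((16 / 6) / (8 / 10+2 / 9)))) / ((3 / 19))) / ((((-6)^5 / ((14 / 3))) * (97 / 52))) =-795340 / 1909251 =-0.42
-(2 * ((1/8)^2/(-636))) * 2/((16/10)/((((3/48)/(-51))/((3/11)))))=-55/199286784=-0.00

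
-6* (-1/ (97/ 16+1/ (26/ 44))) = 1248/ 1613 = 0.77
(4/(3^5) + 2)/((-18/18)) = -490/243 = -2.02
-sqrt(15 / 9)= -sqrt(15) / 3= -1.29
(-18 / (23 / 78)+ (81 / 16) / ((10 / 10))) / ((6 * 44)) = -6867 / 32384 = -0.21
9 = 9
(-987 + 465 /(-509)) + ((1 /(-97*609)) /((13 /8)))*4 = -386161635040 /390886041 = -987.91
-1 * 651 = -651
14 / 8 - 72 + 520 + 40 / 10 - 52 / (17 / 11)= 28567 / 68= 420.10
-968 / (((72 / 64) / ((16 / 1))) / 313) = -38781952 / 9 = -4309105.78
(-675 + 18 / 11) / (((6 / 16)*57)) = -6584 / 209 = -31.50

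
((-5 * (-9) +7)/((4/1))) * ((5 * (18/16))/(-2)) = -585/16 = -36.56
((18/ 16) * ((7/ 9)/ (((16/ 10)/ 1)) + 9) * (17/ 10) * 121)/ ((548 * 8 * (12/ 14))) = 9834517/ 16834560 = 0.58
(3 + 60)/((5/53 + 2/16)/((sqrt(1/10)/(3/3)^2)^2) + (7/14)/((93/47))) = 1242108/48227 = 25.76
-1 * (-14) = 14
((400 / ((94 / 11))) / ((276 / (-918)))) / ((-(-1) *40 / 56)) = -235620 / 1081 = -217.96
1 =1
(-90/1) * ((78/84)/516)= -195/1204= -0.16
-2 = -2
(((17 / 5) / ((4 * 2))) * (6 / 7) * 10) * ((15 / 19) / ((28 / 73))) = 55845 / 7448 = 7.50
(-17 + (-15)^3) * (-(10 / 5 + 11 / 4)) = 16112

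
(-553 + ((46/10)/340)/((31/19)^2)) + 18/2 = -888724497/1633700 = -543.99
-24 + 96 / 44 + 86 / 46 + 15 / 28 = -137521 / 7084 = -19.41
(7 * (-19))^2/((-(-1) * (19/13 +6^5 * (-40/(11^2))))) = -27824797/4041221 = -6.89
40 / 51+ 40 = 2080 / 51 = 40.78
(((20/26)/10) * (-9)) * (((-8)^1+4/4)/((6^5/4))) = 7/2808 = 0.00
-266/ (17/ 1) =-266/ 17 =-15.65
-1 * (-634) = 634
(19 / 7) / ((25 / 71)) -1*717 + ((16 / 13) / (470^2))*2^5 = -3564525446 / 5025475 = -709.29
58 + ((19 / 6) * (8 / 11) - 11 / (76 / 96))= 29098 / 627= 46.41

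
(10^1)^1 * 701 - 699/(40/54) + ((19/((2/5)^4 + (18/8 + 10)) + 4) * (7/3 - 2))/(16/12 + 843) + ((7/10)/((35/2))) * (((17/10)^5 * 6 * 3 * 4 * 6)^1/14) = 258634491948383267/42511457734375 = 6083.88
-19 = -19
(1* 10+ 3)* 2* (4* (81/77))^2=2729376/5929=460.34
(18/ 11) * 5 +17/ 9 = 997/ 99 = 10.07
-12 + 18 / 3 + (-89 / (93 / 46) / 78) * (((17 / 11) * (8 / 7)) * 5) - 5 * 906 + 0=-1268201504 / 279279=-4540.98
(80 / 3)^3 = 512000 / 27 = 18962.96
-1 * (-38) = 38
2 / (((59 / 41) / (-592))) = -48544 / 59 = -822.78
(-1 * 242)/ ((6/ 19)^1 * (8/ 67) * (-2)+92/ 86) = -243.37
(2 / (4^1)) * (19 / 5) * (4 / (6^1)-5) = -247 / 30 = -8.23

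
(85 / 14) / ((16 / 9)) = 765 / 224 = 3.42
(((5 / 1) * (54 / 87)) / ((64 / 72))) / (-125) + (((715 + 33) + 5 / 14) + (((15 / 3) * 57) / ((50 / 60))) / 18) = 15576783 / 20300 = 767.33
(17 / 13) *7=119 / 13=9.15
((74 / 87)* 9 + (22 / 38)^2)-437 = -429.01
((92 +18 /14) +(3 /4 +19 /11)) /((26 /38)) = 560405 /4004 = 139.96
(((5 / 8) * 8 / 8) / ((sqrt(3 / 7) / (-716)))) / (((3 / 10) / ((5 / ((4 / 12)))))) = -34178.38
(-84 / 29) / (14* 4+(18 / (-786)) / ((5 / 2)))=-27510 / 531773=-0.05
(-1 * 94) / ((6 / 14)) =-658 / 3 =-219.33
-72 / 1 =-72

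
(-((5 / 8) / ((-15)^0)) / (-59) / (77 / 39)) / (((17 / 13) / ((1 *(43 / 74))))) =109005 / 45720752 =0.00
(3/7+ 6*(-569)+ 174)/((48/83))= -627397/112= -5601.76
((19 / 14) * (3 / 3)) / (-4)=-0.34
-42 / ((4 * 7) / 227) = -681 / 2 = -340.50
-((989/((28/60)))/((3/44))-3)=-217559/7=-31079.86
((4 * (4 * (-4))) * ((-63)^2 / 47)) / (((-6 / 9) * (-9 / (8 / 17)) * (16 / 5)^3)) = -165375 / 12784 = -12.94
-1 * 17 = -17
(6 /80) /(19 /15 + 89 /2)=9 /5492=0.00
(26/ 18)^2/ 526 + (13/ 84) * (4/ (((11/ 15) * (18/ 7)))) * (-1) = -75998/ 234333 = -0.32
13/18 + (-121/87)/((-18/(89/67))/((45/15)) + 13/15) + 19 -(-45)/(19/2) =109139245/4393674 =24.84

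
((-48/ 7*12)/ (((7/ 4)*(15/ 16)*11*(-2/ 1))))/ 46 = 3072/ 61985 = 0.05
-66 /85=-0.78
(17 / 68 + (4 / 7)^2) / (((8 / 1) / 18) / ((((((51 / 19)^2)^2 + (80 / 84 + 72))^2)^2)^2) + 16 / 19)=399213594549538259221930001315673799983159445994749834871888299669499747 / 583108445508780620448165773005423019293483623234765250370563918102674160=0.68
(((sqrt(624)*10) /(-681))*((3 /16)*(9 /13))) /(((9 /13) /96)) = -240*sqrt(39) /227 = -6.60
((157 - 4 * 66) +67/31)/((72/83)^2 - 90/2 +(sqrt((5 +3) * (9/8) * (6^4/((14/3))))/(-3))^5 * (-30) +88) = 113419791257022250/36761893768475549515372234943 - 15423327890349462720000 * sqrt(42)/36761893768475549515372234943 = -0.00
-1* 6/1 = -6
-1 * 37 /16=-37 /16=-2.31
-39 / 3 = -13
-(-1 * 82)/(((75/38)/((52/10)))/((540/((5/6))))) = 17499456/125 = 139995.65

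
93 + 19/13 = 94.46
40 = 40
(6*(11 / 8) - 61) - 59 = -447 / 4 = -111.75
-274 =-274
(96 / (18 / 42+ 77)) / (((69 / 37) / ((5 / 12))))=5180 / 18699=0.28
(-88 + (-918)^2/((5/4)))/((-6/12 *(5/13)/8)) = -701054848/25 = -28042193.92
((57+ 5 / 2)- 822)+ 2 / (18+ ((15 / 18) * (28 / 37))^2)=-172817333 / 226678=-762.39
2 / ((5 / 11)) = 22 / 5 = 4.40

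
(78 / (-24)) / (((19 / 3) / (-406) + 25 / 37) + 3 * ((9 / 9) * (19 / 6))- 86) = 292929 / 6835604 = 0.04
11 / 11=1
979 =979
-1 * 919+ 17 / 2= -1821 / 2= -910.50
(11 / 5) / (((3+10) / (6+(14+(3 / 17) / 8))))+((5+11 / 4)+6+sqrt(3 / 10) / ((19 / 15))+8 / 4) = 3 * sqrt(30) / 38+169183 / 8840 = 19.57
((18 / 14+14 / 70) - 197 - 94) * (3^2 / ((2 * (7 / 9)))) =-820773 / 490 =-1675.05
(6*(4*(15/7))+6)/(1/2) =804/7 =114.86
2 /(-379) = -2 /379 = -0.01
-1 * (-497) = 497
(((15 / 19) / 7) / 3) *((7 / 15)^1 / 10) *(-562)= -0.99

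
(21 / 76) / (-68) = -21 / 5168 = -0.00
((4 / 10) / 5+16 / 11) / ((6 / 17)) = 3587 / 825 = 4.35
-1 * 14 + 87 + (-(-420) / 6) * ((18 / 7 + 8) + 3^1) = 1023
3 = 3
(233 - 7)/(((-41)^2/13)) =2938/1681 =1.75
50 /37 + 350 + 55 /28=366035 /1036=353.32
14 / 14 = 1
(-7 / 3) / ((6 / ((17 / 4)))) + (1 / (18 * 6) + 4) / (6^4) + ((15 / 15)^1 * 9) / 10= -524659 / 699840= -0.75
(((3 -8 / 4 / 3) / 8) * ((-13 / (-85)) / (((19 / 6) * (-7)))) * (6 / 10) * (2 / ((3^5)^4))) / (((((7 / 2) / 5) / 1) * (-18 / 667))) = 8671 / 236508585919830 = 0.00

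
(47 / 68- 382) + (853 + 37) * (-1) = -86449 / 68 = -1271.31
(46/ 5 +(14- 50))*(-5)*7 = 938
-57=-57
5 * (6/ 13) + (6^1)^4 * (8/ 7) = 134994/ 91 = 1483.45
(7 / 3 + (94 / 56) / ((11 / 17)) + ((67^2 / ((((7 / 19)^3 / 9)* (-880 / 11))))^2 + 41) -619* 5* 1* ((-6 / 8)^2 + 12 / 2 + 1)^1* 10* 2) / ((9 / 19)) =47926481395252710587 / 223627219200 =214314167.87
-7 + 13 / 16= -99 / 16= -6.19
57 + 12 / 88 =1257 / 22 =57.14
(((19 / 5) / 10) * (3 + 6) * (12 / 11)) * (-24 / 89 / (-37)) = 24624 / 905575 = 0.03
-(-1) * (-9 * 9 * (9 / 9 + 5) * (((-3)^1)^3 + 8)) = 9234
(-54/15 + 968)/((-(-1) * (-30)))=-2411/75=-32.15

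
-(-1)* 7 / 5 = 7 / 5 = 1.40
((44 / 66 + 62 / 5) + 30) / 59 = 646 / 885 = 0.73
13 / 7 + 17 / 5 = 184 / 35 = 5.26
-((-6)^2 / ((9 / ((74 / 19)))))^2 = -87616 / 361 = -242.70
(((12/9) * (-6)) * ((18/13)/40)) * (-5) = 18/13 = 1.38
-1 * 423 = -423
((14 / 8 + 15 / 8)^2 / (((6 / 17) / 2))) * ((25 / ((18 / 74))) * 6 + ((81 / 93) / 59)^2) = 88479815834989 / 1926858816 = 45919.20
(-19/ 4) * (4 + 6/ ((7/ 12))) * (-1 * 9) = 4275/ 7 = 610.71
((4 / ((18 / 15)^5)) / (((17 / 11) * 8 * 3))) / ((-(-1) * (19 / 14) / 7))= 1684375 / 7534944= 0.22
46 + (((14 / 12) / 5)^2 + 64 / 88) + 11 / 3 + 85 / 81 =4588451 / 89100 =51.50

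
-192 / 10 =-96 / 5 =-19.20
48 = 48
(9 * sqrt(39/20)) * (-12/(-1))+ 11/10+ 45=461/10+ 54 * sqrt(195)/5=196.91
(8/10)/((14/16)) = 32/35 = 0.91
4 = 4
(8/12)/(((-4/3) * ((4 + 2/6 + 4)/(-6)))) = 9/25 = 0.36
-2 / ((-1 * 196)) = 0.01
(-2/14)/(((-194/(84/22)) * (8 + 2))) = 3/10670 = 0.00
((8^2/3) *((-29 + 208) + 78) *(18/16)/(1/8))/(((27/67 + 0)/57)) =20938304/3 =6979434.67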